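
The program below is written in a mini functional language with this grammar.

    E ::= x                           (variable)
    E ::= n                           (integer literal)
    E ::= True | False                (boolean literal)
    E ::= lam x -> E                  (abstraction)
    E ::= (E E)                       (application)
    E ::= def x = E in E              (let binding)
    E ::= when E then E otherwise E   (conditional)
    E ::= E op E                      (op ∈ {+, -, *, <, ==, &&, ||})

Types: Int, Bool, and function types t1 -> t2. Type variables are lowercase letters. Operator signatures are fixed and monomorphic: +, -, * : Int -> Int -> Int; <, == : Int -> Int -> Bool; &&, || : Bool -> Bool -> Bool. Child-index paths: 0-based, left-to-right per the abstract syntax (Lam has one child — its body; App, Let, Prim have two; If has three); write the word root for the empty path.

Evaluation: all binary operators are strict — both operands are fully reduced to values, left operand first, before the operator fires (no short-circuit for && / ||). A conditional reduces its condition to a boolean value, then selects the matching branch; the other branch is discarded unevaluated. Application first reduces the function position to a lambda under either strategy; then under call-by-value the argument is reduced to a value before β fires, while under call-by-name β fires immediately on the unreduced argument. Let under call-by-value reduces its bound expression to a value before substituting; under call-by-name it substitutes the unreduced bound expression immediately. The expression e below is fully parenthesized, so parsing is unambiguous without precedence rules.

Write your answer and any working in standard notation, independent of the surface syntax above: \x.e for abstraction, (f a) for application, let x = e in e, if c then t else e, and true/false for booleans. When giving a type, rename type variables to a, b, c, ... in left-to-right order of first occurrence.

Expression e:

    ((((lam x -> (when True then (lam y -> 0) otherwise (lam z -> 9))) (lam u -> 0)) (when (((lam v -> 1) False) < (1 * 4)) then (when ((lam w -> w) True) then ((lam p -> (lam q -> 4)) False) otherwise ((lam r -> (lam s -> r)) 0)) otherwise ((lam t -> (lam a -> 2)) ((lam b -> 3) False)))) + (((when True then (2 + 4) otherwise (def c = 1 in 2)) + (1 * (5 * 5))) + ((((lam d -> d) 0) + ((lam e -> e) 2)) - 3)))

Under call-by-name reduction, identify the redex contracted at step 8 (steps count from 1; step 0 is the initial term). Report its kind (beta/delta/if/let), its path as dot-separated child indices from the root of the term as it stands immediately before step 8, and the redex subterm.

Trace:
step 0: ((((\x.(if true then (\y.0) else (\z.9))) (\u.0)) (if (((\v.1) false) < (1 * 4)) then (if ((\w.w) true) then ((\p.(\q.4)) false) else ((\r.(\s.r)) 0)) else ((\t.(\a.2)) ((\b.3) false)))) + (((if true then (2 + 4) else (let c = 1 in 2)) + (1 * (5 * 5))) + ((((\d.d) 0) + ((\e.e) 2)) - 3)))
step 1: [beta@0.0] (((if true then (\y.0) else (\z.9)) (if (((\v.1) false) < (1 * 4)) then (if ((\w.w) true) then ((\p.(\q.4)) false) else ((\r.(\s.r)) 0)) else ((\t.(\a.2)) ((\b.3) false)))) + (((if true then (2 + 4) else (let c = 1 in 2)) + (1 * (5 * 5))) + ((((\d.d) 0) + ((\e.e) 2)) - 3)))
step 2: [if@0.0] (((\y.0) (if (((\v.1) false) < (1 * 4)) then (if ((\w.w) true) then ((\p.(\q.4)) false) else ((\r.(\s.r)) 0)) else ((\t.(\a.2)) ((\b.3) false)))) + (((if true then (2 + 4) else (let c = 1 in 2)) + (1 * (5 * 5))) + ((((\d.d) 0) + ((\e.e) 2)) - 3)))
step 3: [beta@0] (0 + (((if true then (2 + 4) else (let c = 1 in 2)) + (1 * (5 * 5))) + ((((\d.d) 0) + ((\e.e) 2)) - 3)))
step 4: [if@1.0.0] (0 + (((2 + 4) + (1 * (5 * 5))) + ((((\d.d) 0) + ((\e.e) 2)) - 3)))
step 5: [delta@1.0.0] (0 + ((6 + (1 * (5 * 5))) + ((((\d.d) 0) + ((\e.e) 2)) - 3)))
step 6: [delta@1.0.1.1] (0 + ((6 + (1 * 25)) + ((((\d.d) 0) + ((\e.e) 2)) - 3)))
step 7: [delta@1.0.1] (0 + ((6 + 25) + ((((\d.d) 0) + ((\e.e) 2)) - 3)))
step 8: [delta@1.0] (0 + (31 + ((((\d.d) 0) + ((\e.e) 2)) - 3)))

Answer: delta at 1.0 : (6 + 25)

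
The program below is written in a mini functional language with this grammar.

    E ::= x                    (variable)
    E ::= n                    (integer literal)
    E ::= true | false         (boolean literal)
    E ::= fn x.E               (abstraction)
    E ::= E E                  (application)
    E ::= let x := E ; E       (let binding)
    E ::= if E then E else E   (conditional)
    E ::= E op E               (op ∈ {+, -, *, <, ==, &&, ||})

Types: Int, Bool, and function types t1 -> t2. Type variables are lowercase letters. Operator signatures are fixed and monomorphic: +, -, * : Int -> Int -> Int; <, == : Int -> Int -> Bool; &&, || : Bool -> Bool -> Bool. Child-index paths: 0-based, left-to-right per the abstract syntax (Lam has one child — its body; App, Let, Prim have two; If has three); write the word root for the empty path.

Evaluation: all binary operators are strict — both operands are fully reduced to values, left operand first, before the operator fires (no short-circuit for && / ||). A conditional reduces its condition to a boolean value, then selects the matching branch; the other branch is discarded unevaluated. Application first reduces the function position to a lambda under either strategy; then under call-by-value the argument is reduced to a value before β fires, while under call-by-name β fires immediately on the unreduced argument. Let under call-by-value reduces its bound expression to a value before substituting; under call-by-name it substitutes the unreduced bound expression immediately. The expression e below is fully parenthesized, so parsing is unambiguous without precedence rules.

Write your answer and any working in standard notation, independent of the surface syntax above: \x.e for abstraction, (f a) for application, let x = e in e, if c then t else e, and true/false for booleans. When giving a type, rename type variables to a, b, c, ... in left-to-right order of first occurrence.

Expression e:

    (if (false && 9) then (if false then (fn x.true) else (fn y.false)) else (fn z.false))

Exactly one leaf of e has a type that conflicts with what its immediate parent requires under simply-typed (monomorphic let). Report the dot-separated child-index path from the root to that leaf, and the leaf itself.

Answer: 0.1 : 9

Trace:
  unify Bool ~ Bool
  unify Int ~ Bool
  FAIL: mismatch Int ~ Bool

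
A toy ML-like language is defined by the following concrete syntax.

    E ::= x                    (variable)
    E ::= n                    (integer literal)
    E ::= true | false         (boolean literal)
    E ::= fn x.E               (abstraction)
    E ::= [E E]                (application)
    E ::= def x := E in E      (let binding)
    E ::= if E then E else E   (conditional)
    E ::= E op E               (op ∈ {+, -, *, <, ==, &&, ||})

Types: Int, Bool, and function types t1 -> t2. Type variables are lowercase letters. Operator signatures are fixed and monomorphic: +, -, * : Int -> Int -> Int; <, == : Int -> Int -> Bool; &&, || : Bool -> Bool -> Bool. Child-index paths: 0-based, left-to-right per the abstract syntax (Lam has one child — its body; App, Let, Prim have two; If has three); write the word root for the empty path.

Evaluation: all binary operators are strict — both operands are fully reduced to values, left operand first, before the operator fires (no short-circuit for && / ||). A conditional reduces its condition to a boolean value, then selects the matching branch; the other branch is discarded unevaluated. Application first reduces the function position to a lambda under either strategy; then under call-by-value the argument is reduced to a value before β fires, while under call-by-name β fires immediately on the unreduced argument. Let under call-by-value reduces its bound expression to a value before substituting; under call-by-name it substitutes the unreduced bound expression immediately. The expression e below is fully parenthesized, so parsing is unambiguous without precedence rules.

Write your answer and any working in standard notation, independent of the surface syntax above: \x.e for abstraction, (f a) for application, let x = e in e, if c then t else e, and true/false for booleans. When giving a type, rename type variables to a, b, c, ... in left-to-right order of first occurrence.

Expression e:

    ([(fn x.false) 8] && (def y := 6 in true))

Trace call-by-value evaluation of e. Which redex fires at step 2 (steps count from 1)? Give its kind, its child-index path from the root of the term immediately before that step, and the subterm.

Answer: let at 1 : (let y = 6 in true)

Trace:
step 0: (((\x.false) 8) && (let y = 6 in true))
step 1: [beta@0] (false && (let y = 6 in true))
step 2: [let@1] (false && true)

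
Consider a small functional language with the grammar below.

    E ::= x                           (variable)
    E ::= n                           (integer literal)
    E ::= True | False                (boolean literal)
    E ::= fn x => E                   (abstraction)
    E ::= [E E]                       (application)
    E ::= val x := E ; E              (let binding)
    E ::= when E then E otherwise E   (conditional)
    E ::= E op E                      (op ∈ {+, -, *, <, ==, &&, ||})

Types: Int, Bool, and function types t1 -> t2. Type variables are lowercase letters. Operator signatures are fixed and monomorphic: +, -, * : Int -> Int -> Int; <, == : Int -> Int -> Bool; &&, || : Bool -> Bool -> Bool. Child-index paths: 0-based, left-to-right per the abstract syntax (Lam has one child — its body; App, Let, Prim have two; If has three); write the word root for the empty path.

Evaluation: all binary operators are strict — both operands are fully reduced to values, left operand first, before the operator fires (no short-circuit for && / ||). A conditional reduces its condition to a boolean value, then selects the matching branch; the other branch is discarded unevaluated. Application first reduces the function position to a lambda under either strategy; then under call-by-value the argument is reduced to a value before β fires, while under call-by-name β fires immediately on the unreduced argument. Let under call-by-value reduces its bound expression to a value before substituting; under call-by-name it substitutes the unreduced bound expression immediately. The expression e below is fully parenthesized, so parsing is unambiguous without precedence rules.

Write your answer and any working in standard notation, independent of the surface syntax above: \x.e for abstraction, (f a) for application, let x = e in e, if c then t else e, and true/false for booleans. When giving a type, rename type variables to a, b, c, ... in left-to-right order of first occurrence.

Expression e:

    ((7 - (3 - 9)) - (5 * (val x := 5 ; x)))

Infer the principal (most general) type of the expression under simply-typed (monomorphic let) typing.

Answer: Int

Trace:
  unify Int ~ Int
  unify Int ~ Int
  unify Int ~ Int
  unify Int ~ Int
  unify Int ~ Int
  unify Int ~ Int
let x : Int
x : Int
  unify Int ~ Int
  unify Int ~ Int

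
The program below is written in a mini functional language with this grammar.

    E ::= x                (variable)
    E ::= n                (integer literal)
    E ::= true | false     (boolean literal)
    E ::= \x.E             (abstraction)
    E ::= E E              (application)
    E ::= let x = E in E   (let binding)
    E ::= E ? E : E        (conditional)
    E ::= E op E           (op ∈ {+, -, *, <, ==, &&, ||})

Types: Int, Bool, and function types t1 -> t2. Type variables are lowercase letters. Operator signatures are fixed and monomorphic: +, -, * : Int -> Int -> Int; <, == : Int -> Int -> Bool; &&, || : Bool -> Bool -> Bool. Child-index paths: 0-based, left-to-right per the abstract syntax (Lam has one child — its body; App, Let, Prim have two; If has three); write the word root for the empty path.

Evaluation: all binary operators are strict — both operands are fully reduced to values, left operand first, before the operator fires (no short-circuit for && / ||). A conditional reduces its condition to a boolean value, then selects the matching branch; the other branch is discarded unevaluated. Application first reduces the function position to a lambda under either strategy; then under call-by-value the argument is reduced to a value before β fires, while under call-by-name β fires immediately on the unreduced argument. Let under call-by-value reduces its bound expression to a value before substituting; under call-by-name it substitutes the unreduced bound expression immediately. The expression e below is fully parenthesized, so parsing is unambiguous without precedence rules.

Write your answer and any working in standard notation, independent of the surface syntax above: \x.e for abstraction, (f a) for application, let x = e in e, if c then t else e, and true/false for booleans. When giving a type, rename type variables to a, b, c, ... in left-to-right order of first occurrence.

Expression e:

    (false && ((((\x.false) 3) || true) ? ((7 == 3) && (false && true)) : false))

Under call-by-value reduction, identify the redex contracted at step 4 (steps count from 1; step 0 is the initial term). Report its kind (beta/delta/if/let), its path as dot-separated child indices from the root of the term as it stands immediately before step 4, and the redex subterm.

Trace:
step 0: (false && (if (((\x.false) 3) || true) then ((7 == 3) && (false && true)) else false))
step 1: [beta@1.0.0] (false && (if (false || true) then ((7 == 3) && (false && true)) else false))
step 2: [delta@1.0] (false && (if true then ((7 == 3) && (false && true)) else false))
step 3: [if@1] (false && ((7 == 3) && (false && true)))
step 4: [delta@1.0] (false && (false && (false && true)))

Answer: delta at 1.0 : (7 == 3)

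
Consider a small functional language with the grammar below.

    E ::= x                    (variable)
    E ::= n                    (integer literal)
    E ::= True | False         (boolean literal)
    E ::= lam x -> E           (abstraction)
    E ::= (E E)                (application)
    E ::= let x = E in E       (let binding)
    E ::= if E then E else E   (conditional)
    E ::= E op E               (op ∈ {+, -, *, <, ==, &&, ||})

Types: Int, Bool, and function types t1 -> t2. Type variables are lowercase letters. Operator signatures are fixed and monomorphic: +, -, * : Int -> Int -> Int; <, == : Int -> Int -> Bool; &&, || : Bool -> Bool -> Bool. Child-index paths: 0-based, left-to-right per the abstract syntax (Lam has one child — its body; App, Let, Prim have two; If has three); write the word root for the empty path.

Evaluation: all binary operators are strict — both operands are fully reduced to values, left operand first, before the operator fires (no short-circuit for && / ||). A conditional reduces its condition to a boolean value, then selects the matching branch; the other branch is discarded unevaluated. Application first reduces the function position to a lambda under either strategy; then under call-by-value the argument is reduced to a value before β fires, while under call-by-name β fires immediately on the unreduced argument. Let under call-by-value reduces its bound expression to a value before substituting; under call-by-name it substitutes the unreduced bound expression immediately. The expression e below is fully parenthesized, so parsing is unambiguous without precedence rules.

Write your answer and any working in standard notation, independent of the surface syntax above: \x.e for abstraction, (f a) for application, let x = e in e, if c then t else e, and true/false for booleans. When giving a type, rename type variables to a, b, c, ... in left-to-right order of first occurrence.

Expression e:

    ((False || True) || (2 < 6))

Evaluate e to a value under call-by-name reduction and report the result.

Answer: true

Trace:
step 0: ((false || true) || (2 < 6))
step 1: [delta@0] (true || (2 < 6))
step 2: [delta@1] (true || true)
step 3: [delta@root] true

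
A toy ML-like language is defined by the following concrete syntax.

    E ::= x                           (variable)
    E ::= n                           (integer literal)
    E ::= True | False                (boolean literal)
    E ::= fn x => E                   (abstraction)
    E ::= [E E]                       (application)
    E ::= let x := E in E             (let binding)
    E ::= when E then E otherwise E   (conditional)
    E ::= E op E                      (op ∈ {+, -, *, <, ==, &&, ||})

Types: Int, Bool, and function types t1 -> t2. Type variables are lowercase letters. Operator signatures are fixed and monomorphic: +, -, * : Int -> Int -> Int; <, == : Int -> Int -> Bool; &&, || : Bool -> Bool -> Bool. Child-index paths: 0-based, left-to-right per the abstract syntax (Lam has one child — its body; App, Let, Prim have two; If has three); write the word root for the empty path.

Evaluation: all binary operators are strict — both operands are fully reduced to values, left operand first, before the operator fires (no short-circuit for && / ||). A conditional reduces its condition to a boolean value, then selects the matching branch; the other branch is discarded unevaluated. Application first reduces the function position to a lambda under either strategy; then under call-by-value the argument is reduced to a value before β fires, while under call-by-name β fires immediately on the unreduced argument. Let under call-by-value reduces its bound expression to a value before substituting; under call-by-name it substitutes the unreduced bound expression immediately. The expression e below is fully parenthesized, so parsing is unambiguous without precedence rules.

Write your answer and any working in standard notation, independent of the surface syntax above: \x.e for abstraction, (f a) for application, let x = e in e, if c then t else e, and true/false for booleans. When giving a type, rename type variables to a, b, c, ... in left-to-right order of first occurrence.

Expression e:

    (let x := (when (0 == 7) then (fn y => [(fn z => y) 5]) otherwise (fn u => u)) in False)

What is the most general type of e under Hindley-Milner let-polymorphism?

Answer: Bool

Trace:
  unify Int ~ Int
  unify Int ~ Int
  unify Bool ~ Bool
y : a
\z._ : b -> a
  unify b -> a ~ Int -> c
  unify b ~ Int
  unify a ~ c
_ _ : c
\y._ : c -> c
u : d
\u._ : d -> d
  unify c -> c ~ d -> d
  unify c ~ d
  unify d ~ d
let x : forall. d -> d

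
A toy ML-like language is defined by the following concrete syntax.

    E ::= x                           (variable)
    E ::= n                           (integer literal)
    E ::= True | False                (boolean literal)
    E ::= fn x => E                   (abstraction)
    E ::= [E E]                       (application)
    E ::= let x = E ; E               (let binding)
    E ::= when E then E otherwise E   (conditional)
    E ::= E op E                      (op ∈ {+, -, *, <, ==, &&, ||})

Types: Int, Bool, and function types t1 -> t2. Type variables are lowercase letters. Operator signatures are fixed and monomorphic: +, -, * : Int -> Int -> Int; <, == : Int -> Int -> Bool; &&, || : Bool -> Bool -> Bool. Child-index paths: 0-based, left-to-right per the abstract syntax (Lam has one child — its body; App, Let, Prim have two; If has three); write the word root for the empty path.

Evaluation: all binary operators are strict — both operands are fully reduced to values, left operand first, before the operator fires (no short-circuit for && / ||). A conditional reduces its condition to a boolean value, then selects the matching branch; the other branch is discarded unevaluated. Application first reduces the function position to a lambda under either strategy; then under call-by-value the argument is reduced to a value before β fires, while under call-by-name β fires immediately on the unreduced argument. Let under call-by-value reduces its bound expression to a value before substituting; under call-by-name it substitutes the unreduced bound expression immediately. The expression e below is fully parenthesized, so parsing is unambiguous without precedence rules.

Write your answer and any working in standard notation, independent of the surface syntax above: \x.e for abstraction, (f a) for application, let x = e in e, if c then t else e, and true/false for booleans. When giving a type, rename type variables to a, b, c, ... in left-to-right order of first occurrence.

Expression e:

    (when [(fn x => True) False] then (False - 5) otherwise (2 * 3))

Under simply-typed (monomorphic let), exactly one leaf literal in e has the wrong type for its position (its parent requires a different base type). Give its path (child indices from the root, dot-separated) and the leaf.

Answer: 1.0 : false

Derivation:
\x._ : a -> Bool
  unify a -> Bool ~ Bool -> b
  unify a ~ Bool
  unify Bool ~ b
_ _ : Bool
  unify Bool ~ Bool
  unify Bool ~ Int
  FAIL: mismatch Bool ~ Int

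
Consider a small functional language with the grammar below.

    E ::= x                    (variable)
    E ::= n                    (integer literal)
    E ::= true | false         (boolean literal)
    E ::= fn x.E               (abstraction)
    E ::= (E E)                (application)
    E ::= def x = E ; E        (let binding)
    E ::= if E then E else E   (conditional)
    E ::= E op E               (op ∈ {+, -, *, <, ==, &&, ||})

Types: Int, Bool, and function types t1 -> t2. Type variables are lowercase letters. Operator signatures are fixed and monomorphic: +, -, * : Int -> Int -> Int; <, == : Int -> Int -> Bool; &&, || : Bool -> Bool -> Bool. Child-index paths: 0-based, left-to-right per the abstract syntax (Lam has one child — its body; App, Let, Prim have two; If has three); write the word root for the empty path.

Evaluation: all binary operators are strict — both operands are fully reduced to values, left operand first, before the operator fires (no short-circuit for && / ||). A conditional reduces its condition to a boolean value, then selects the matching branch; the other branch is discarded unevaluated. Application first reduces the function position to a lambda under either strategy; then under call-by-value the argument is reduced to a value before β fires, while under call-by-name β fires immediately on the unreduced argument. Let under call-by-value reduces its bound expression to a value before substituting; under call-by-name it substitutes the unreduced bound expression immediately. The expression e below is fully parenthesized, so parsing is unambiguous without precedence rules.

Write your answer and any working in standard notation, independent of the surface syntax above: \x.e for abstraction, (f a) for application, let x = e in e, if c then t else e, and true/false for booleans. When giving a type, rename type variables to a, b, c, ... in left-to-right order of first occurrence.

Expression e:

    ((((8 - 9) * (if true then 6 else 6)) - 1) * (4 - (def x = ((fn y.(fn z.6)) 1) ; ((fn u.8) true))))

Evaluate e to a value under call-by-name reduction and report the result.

Answer: 28

Working:
step 0: ((((8 - 9) * (if true then 6 else 6)) - 1) * (4 - (let x = ((\y.(\z.6)) 1) in ((\u.8) true))))
step 1: [delta@0.0.0] (((-1 * (if true then 6 else 6)) - 1) * (4 - (let x = ((\y.(\z.6)) 1) in ((\u.8) true))))
step 2: [if@0.0.1] (((-1 * 6) - 1) * (4 - (let x = ((\y.(\z.6)) 1) in ((\u.8) true))))
step 3: [delta@0.0] ((-6 - 1) * (4 - (let x = ((\y.(\z.6)) 1) in ((\u.8) true))))
step 4: [delta@0] (-7 * (4 - (let x = ((\y.(\z.6)) 1) in ((\u.8) true))))
step 5: [let@1.1] (-7 * (4 - ((\u.8) true)))
step 6: [beta@1.1] (-7 * (4 - 8))
step 7: [delta@1] (-7 * -4)
step 8: [delta@root] 28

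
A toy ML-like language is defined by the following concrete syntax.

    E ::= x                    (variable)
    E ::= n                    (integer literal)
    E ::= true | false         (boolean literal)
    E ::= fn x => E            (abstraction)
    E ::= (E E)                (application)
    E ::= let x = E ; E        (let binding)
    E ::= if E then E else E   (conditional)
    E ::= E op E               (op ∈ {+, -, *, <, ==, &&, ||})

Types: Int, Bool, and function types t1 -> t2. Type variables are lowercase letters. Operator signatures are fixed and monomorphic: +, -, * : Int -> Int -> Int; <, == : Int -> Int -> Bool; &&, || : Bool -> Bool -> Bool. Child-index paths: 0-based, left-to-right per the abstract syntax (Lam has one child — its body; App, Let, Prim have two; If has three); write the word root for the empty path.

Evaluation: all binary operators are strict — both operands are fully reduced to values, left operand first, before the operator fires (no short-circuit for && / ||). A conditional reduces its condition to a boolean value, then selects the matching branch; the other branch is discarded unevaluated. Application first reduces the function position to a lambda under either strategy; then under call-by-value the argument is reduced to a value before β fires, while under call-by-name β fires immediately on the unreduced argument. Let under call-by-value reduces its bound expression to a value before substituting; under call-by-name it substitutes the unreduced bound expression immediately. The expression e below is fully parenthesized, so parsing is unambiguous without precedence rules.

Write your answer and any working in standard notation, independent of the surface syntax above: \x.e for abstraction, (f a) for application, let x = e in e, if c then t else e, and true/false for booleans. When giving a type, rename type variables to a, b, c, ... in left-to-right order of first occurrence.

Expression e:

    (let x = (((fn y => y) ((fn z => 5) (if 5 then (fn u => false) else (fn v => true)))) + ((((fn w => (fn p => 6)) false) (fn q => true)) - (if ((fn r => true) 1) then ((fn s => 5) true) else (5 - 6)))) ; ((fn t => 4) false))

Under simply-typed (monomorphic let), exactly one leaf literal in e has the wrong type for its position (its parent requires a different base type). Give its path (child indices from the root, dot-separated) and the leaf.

Answer: 0.0.1.1.0 : 5

Working:
y : a
\y._ : a -> a
\z._ : b -> Int
  unify Int ~ Bool
  FAIL: mismatch Int ~ Bool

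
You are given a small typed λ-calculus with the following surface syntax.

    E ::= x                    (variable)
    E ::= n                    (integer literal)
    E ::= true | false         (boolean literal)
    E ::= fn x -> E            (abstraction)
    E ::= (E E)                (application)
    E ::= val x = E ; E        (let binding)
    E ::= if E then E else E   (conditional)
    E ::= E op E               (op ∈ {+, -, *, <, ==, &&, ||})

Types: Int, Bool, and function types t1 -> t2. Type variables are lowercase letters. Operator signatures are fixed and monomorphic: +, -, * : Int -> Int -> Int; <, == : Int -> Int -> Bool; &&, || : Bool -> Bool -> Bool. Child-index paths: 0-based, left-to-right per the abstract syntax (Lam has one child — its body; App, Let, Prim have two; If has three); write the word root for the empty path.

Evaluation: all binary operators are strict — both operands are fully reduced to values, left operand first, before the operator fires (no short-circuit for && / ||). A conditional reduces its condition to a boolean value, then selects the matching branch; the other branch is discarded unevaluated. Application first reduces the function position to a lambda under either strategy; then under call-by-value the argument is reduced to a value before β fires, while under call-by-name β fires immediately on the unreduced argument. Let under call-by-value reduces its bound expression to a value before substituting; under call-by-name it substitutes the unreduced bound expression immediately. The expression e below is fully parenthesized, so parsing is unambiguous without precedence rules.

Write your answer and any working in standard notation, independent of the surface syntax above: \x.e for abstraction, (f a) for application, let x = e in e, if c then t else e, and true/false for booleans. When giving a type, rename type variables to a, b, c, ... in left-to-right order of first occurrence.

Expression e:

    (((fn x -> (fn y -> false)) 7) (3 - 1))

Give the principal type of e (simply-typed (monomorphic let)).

Answer: Bool

Derivation:
\y._ : b -> Bool
\x._ : a -> b -> Bool
  unify a -> b -> Bool ~ Int -> c
  unify a ~ Int
  unify b -> Bool ~ c
_ _ : b -> Bool
  unify Int ~ Int
  unify Int ~ Int
  unify b -> Bool ~ Int -> d
  unify b ~ Int
  unify Bool ~ d
_ _ : Bool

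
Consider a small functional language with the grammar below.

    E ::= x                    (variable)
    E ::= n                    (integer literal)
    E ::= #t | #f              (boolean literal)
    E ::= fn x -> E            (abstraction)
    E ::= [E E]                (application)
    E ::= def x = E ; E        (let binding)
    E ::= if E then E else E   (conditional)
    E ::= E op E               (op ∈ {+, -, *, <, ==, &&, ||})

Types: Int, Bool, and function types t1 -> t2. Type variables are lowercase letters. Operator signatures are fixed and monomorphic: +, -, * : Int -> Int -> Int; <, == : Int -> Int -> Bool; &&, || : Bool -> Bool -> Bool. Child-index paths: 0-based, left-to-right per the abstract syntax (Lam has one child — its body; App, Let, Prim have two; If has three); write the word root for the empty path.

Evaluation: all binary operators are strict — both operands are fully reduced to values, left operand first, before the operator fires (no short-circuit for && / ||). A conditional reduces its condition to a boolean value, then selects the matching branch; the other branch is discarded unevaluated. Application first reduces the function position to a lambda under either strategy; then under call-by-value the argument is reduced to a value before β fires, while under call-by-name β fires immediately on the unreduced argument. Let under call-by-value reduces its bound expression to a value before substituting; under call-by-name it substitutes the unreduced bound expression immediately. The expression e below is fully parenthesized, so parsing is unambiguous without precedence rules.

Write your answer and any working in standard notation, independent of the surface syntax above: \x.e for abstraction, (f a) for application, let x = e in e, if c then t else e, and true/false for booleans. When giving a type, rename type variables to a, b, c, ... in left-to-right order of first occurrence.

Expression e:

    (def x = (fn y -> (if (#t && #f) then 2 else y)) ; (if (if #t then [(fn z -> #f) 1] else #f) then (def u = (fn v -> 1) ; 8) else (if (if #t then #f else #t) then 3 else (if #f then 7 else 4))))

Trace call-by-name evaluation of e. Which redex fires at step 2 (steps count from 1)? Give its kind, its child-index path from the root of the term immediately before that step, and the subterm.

Answer: if at 0 : (if true then ((\z.false) 1) else false)

Trace:
step 0: (let x = (\y.(if (true && false) then 2 else y)) in (if (if true then ((\z.false) 1) else false) then (let u = (\v.1) in 8) else (if (if true then false else true) then 3 else (if false then 7 else 4))))
step 1: [let@root] (if (if true then ((\z.false) 1) else false) then (let u = (\v.1) in 8) else (if (if true then false else true) then 3 else (if false then 7 else 4)))
step 2: [if@0] (if ((\z.false) 1) then (let u = (\v.1) in 8) else (if (if true then false else true) then 3 else (if false then 7 else 4)))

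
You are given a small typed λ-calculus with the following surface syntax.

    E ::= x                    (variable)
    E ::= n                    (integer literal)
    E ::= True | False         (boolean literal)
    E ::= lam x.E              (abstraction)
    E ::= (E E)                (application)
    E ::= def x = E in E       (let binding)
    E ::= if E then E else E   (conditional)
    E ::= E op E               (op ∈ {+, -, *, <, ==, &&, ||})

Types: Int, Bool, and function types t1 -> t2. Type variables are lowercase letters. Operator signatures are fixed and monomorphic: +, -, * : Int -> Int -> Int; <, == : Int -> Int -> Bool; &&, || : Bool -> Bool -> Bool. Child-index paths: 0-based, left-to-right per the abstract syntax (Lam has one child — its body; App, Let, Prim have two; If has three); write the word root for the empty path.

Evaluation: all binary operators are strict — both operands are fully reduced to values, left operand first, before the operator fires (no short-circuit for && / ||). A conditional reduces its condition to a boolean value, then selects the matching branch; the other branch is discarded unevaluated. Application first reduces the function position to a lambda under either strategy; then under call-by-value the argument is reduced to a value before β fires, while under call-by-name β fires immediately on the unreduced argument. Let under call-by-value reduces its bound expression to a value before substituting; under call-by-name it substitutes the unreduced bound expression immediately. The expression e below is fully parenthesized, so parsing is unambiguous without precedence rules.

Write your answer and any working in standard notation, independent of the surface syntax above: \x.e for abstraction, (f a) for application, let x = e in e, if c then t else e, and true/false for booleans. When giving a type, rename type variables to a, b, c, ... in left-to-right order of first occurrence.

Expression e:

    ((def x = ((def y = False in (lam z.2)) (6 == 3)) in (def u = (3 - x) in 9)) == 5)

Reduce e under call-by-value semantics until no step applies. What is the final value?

Trace:
step 0: ((let x = ((let y = false in (\z.2)) (6 == 3)) in (let u = (3 - x) in 9)) == 5)
step 1: [let@0.0.0] ((let x = ((\z.2) (6 == 3)) in (let u = (3 - x) in 9)) == 5)
step 2: [delta@0.0.1] ((let x = ((\z.2) false) in (let u = (3 - x) in 9)) == 5)
step 3: [beta@0.0] ((let x = 2 in (let u = (3 - x) in 9)) == 5)
step 4: [let@0] ((let u = (3 - 2) in 9) == 5)
step 5: [delta@0.0] ((let u = 1 in 9) == 5)
step 6: [let@0] (9 == 5)
step 7: [delta@root] false

Answer: false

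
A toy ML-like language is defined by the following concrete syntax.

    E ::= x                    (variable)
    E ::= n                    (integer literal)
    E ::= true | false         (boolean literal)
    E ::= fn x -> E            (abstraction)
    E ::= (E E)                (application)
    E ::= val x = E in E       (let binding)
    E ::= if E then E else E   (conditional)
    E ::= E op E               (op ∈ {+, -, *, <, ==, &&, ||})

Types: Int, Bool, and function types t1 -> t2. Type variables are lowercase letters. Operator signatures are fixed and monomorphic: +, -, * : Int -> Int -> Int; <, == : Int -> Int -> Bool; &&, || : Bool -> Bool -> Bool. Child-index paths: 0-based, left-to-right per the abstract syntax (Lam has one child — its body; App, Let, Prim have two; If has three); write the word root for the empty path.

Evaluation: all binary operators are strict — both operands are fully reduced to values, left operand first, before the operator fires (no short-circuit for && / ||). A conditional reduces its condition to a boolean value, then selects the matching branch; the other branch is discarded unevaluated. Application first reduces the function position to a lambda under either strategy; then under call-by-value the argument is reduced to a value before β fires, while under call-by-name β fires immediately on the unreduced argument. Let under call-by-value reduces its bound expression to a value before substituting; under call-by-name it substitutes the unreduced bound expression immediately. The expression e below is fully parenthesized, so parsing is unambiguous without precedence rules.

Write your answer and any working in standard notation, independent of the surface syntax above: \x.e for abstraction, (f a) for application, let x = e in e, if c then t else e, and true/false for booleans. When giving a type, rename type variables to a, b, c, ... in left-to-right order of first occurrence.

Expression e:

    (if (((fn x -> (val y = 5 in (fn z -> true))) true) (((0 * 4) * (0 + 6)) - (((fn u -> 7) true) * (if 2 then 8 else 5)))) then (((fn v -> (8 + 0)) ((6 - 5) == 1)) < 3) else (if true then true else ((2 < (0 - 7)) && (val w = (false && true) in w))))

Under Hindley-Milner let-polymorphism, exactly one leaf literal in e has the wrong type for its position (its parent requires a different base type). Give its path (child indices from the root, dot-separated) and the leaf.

Answer: 0.1.1.1.0 : 2

Derivation:
let y : Int
\z._ : b -> Bool
\x._ : a -> b -> Bool
  unify a -> b -> Bool ~ Bool -> c
  unify a ~ Bool
  unify b -> Bool ~ c
_ _ : b -> Bool
  unify Int ~ Int
  unify Int ~ Int
  unify Int ~ Int
  unify Int ~ Int
  unify Int ~ Int
  unify Int ~ Int
  unify Int ~ Int
\u._ : d -> Int
  unify d -> Int ~ Bool -> e
  unify d ~ Bool
  unify Int ~ e
_ _ : Int
  unify Int ~ Int
  unify Int ~ Bool
  FAIL: mismatch Int ~ Bool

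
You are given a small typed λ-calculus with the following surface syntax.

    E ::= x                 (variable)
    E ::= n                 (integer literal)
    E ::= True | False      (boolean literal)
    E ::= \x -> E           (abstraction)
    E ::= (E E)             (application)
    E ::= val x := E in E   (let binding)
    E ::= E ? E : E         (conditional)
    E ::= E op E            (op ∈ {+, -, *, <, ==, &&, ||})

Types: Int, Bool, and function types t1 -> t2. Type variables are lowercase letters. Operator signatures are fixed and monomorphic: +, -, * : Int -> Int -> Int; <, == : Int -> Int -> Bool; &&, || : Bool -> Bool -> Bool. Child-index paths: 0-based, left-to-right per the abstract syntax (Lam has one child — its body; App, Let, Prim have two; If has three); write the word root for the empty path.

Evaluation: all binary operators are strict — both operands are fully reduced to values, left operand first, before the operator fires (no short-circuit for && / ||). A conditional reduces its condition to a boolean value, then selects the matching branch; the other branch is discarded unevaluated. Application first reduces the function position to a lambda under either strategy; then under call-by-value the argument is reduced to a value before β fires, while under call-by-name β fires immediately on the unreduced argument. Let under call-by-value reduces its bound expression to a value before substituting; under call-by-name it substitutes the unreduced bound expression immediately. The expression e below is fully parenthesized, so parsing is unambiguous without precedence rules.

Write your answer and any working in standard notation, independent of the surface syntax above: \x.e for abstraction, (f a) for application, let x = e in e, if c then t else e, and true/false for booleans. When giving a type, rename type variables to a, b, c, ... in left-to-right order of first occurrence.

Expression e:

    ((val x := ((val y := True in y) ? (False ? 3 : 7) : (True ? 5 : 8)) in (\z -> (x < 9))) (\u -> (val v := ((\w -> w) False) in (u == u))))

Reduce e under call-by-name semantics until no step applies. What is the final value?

Answer: true

Derivation:
step 0: ((let x = (if (let y = true in y) then (if false then 3 else 7) else (if true then 5 else 8)) in (\z.(x < 9))) (\u.(let v = ((\w.w) false) in (u == u))))
step 1: [let@0] ((\z.((if (let y = true in y) then (if false then 3 else 7) else (if true then 5 else 8)) < 9)) (\u.(let v = ((\w.w) false) in (u == u))))
step 2: [beta@root] ((if (let y = true in y) then (if false then 3 else 7) else (if true then 5 else 8)) < 9)
step 3: [let@0.0] ((if true then (if false then 3 else 7) else (if true then 5 else 8)) < 9)
step 4: [if@0] ((if false then 3 else 7) < 9)
step 5: [if@0] (7 < 9)
step 6: [delta@root] true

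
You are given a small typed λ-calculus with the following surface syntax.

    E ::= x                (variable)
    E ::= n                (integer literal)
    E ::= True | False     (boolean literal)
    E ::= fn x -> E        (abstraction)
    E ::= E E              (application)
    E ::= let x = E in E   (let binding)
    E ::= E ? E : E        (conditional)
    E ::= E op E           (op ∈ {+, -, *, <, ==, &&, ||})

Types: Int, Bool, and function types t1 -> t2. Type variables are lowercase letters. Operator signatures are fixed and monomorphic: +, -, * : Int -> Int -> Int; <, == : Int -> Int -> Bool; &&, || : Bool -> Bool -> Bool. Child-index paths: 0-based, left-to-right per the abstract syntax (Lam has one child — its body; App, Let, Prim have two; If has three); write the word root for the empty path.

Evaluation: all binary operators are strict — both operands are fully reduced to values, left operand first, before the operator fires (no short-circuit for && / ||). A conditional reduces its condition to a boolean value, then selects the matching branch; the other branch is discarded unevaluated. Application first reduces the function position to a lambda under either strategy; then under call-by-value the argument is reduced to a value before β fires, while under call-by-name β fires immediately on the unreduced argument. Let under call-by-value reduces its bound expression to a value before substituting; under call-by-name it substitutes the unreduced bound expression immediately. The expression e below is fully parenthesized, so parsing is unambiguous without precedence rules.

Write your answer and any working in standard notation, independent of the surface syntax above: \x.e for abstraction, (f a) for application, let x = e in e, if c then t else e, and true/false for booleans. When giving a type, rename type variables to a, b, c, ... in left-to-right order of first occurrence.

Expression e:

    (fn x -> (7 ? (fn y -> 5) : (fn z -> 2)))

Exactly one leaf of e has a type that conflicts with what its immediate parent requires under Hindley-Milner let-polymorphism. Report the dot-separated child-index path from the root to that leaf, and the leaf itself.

Trace:
  unify Int ~ Bool
  FAIL: mismatch Int ~ Bool

Answer: 0.0 : 7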